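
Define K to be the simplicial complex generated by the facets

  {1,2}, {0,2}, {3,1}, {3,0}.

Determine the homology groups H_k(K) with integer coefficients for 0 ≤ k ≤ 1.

H_0 ≅ Z,  H_1 ≅ Z.

Order the vertices as 0 < 1 < 2 < 3. Listing each simplex with vertices in this order, K has dimension 1 with simplices:

  0-simplices (4): [0], [1], [2], [3]
  1-simplices (4): [0,2], [0,3], [1,2], [1,3]

Hence C_0 ≅ Z^4, C_1 ≅ Z^4.

Boundary ∂_1: C_1 → C_0 maps an edge to its endpoints' difference, ∂[p,q] = q − p. For instance
  ∂[0,2] = [2] − [0].
This gives a 4×4 integer matrix of rank 3; reducing to Smith normal form yields diagonal entries (1,1,1).

Reading off H_k = ker ∂_k / im ∂_{k+1}:

  H_0: rank C_0 − rank ∂_1 = 4 − 3 = 1, and the invariant factors of ∂_1 are all 1, so H_0 = Z.
  H_1: rank ker ∂_1 − rank ∂_2 = (4 − 3) − 0 = 1, and there is no ∂_2, so H_1 = Z.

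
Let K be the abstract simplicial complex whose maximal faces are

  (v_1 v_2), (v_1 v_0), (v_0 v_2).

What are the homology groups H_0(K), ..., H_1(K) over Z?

H_0 ≅ Z,  H_1 ≅ Z.

Take the total order v_0 < v_1 < v_2 on the vertex set. Then K (dimension 1) consists of the simplices:

  0-simplices (3): [v_0], [v_1], [v_2]
  1-simplices (3): [v_0,v_1], [v_0,v_2], [v_1,v_2]

Hence C_0 ≅ Z^3, C_1 ≅ Z^3.

Boundary ∂_1: C_1 → C_0 maps an edge to its endpoints' difference, ∂[p,q] = q − p. For instance
  ∂[v_0,v_1] = [v_1] − [v_0].
This gives a 3×3 integer matrix of rank 2; reducing to Smith normal form yields diagonal entries (1,1).

From H_k ≅ ker(∂_k) / im(∂_{k+1}) we obtain:

  H_0: rank C_0 − rank ∂_1 = 3 − 2 = 1, and the invariant factors of ∂_1 are all 1, so H_0 = Z.
  H_1: rank ker ∂_1 − rank ∂_2 = (3 − 2) − 0 = 1, and there is no ∂_2, so H_1 = Z.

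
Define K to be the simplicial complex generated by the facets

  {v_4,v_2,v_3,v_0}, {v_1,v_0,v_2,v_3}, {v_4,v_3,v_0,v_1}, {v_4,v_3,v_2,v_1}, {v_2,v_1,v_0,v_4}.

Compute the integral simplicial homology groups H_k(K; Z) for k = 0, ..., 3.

Order the vertices as v_0 < v_1 < v_2 < v_3 < v_4. Listing each simplex with vertices in this order, K has dimension 3 with simplices:

  0-simplices (5): [v_0], [v_1], [v_2], [v_3], [v_4]
  1-simplices (10): [v_0,v_1], [v_0,v_2], [v_0,v_3], [v_0,v_4], [v_1,v_2], [v_1,v_3], [v_1,v_4], [v_2,v_3], [v_2,v_4], [v_3,v_4]
  2-simplices (10): [v_0,v_1,v_2], [v_0,v_1,v_3], [v_0,v_1,v_4], [v_0,v_2,v_3], [v_0,v_2,v_4], [v_0,v_3,v_4], [v_1,v_2,v_3], [v_1,v_2,v_4], [v_1,v_3,v_4], [v_2,v_3,v_4]
  3-simplices (5): [v_0,v_1,v_2,v_3], [v_0,v_1,v_2,v_4], [v_0,v_1,v_3,v_4], [v_0,v_2,v_3,v_4], [v_1,v_2,v_3,v_4]

Hence C_0 ≅ Z^5, C_1 ≅ Z^10, C_2 ≅ Z^10, C_3 ≅ Z^5.

The boundary map ∂_1: C_1 → C_0 is given by ∂[p,q] = [q] − [p]. For instance
  ∂[v_0,v_4] = [v_4] − [v_0].
The 5×10 boundary matrix has rank 4 and Smith normal form diag(1,1,1,1).

Boundary ∂_2: C_2 → C_1 acts by ∂[p,q,r] = [q,r] − [p,r] + [p,q]. For instance
  ∂[v_0,v_1,v_2] = [v_1,v_2] − [v_0,v_2] + [v_0,v_1],
  ∂[v_0,v_3,v_4] = [v_3,v_4] − [v_0,v_4] + [v_0,v_3].
As a 10×10 matrix over Z this has rank 6, with invariant factors (1,1,1,1,1,1).

The boundary map ∂_3: C_3 → C_2 sends each 3-simplex σ to the alternating sum Σ_i (−1)^i (σ with its i-th vertex removed). For instance
  ∂[v_0,v_1,v_2,v_3] = [v_1,v_2,v_3] − [v_0,v_2,v_3] + [v_0,v_1,v_3] − [v_0,v_1,v_2],
  ∂[v_0,v_1,v_3,v_4] = [v_1,v_3,v_4] − [v_0,v_3,v_4] + [v_0,v_1,v_4] − [v_0,v_1,v_3].
As a 10×5 matrix over Z this has rank 4, with invariant factors (1,1,1,1).

Now H_k = ker ∂_k / im ∂_{k+1}, so:

  H_0: rank C_0 − rank ∂_1 = 5 − 4 = 1, and the invariant factors of ∂_1 are all 1, so H_0 = Z.
  H_1: rank ker ∂_1 − rank ∂_2 = (10 − 4) − 6 = 0, and the invariant factors of ∂_2 are all 1, so H_1 = 0.
  H_2: rank ker ∂_2 − rank ∂_3 = (10 − 6) − 4 = 0, and the invariant factors of ∂_3 are all 1, so H_2 = 0.
  H_3: rank ker ∂_3 − rank ∂_4 = (5 − 4) − 0 = 1, and there is no ∂_4, so H_3 = Z.

H_0 = Z,  H_1 = 0,  H_2 = 0,  H_3 = Z.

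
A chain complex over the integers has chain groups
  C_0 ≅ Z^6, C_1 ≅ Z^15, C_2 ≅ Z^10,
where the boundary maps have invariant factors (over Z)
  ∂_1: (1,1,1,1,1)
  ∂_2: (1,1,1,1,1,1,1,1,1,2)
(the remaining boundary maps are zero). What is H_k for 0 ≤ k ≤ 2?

H_0 ≅ Z,  H_1 ≅ Z/2,  H_2 = 0.

H_0: b_0 = 6 − 0 − 5 = 1; torsion from ∂_1 factors > 1: none. So H_0 ≅ Z.
H_1: b_1 = 15 − 5 − 10 = 0; torsion from ∂_2 factors > 1: [2]. So H_1 ≅ Z/2.
H_2: b_2 = 10 − 10 − 0 = 0; torsion from ∂_3 factors > 1: none. So H_2 ≅ 0.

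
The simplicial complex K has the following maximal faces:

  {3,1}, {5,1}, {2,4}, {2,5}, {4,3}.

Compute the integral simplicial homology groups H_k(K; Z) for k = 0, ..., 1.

H_0 ≅ Z,  H_1 ≅ Z.

Take the total order 1 < 2 < 3 < 4 < 5 on the vertex set. Then K (dimension 1) consists of the simplices:

  0-simplices (5): [1], [2], [3], [4], [5]
  1-simplices (5): [1,3], [1,5], [2,4], [2,5], [3,4]

giving chain groups C_0 ≅ Z^5, C_1 ≅ Z^5.

∂_1: C_1 → C_0 sends each edge [p,q] (with p < q) to q − p.
The 5×5 boundary matrix has rank 4 and Smith normal form diag(1,1,1,1).

From H_k ≅ ker(∂_k) / im(∂_{k+1}) we obtain:

  H_0: rank C_0 − rank ∂_1 = 5 − 4 = 1, and the invariant factors of ∂_1 are all 1, so H_0 = Z.
  H_1: rank ker ∂_1 − rank ∂_2 = (5 − 4) − 0 = 1, and there is no ∂_2, so H_1 = Z.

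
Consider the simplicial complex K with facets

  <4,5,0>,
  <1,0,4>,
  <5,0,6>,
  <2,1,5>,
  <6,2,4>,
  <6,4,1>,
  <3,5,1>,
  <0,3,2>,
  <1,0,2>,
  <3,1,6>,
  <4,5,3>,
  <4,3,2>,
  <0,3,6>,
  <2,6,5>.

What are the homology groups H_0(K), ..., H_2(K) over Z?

H_0 = Z,  H_1 = Z^2,  H_2 = Z.

Fix the vertex order 0 < 1 < 2 < 3 < 4 < 5 < 6 and write every simplex with vertices in increasing order. Then dim K = 2 and the simplices of K are:

  0-simplices (7): [0], [1], [2], [3], [4], [5], [6]
  1-simplices (21): [0,1], [0,2], [0,3], [0,4], [0,5], [0,6], [1,2], [1,3], [1,4], [1,5], [1,6], [2,3], [2,4], [2,5], [2,6], [3,4], [3,5], [3,6], [4,5], [4,6], [5,6]
  2-simplices (14): [0,1,2], [0,1,4], [0,2,3], [0,3,6], [0,4,5], [0,5,6], [1,2,5], [1,3,5], [1,3,6], [1,4,6], [2,3,4], [2,4,6], [2,5,6], [3,4,5]

Hence C_0 ≅ Z^7, C_1 ≅ Z^21, C_2 ≅ Z^14.

Boundary ∂_1: C_1 → C_0 is given by ∂[p,q] = [q] − [p].
As a 7×21 matrix over Z this has rank 6, with invariant factors (1,1,1,1,1,1).

∂_2: C_2 → C_1 sends each 2-simplex [p,q,r] to [q,r] − [p,r] + [p,q]. For instance
  ∂[0,1,2] = [1,2] − [0,2] + [0,1],
  ∂[2,5,6] = [5,6] − [2,6] + [2,5].
The resulting 21×14 matrix has rank 13, and its Smith normal form has invariant factors (1,1,1,1,1,1,1,1,1,1,1,1,1).

From H_k ≅ ker(∂_k) / im(∂_{k+1}) we obtain:

  H_0: rank C_0 − rank ∂_1 = 7 − 6 = 1, and the invariant factors of ∂_1 are all 1, so H_0 ≅ Z.
  H_1: rank ker ∂_1 − rank ∂_2 = (21 − 6) − 13 = 2, and the invariant factors of ∂_2 are all 1, so H_1 ≅ Z^2.
  H_2: rank ker ∂_2 − rank ∂_3 = (14 − 13) − 0 = 1, and there is no ∂_3, so H_2 ≅ Z.

As a check, the Euler characteristic is 7 − 21 + 14 = 0, which agrees with 1 − 2 + 1 = 0.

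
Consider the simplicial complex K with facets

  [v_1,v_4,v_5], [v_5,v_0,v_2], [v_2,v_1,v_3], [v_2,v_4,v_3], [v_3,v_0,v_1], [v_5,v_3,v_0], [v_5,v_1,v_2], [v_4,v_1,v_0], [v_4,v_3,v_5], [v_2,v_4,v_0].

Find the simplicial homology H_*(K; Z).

Take the total order v_0 < v_1 < v_2 < v_3 < v_4 < v_5 on the vertex set. Then K (dimension 2) consists of the simplices:

  0-simplices (6): [v_0], [v_1], [v_2], [v_3], [v_4], [v_5]
  1-simplices (15): (15 of them)
  2-simplices (10): [v_0,v_1,v_3], [v_0,v_1,v_4], [v_0,v_2,v_4], [v_0,v_2,v_5], [v_0,v_3,v_5], [v_1,v_2,v_3], [v_1,v_2,v_5], [v_1,v_4,v_5], [v_2,v_3,v_4], [v_3,v_4,v_5]

so the chain groups are C_0 ≅ Z^6, C_1 ≅ Z^15, C_2 ≅ Z^10.

∂_1: C_1 → C_0 is given by ∂[p,q] = [q] − [p]. For instance
  ∂[v_1,v_2] = [v_2] − [v_1].
As a 6×15 matrix over Z this has rank 5, with invariant factors (1,1,1,1,1).

∂_2: C_2 → C_1 maps a triangle to the signed sum of its edges. For instance
  ∂[v_0,v_1,v_4] = [v_1,v_4] − [v_0,v_4] + [v_0,v_1],
  ∂[v_3,v_4,v_5] = [v_4,v_5] − [v_3,v_5] + [v_3,v_4].
The resulting 15×10 matrix has rank 10, and its Smith normal form has invariant factors (1,1,1,1,1,1,1,1,1,2).

Now H_k = ker ∂_k / im ∂_{k+1}, so:

  H_0: rank C_0 − rank ∂_1 = 6 − 5 = 1, and the invariant factors of ∂_1 are all 1, so H_0 ≅ Z.
  H_1: rank ker ∂_1 − rank ∂_2 = (15 − 5) − 10 = 0, and ∂_2 has invariant factor 2 > 1, so H_1 ≅ Z/2.
  H_2: rank ker ∂_2 − rank ∂_3 = (10 − 10) − 0 = 0, and there is no ∂_3, so H_2 ≅ 0.

H_0 ≅ Z,  H_1 ≅ Z/2,  H_2 = 0.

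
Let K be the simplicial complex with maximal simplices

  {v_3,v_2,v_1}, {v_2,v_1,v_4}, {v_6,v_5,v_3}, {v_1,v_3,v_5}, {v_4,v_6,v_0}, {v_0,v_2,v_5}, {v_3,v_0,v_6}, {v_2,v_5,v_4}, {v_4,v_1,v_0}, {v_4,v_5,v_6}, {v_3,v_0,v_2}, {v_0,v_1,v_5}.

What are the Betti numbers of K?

Take the total order v_0 < v_1 < v_2 < v_3 < v_4 < v_5 < v_6 on the vertex set. Then K (dimension 2) consists of the simplices:

  0-simplices (7): [v_0], [v_1], [v_2], [v_3], [v_4], [v_5], [v_6]
  1-simplices (18): (18 of them)
  2-simplices (12): (12 of them)

Hence C_0 ≅ Z^7, C_1 ≅ Z^18, C_2 ≅ Z^12.

The boundary map ∂_1: C_1 → C_0 sends each edge [p,q] (with p < q) to q − p.
This gives a 7×18 integer matrix of rank 6; reducing to Smith normal form yields diagonal entries (1,1,1,1,1,1).

The boundary map ∂_2: C_2 → C_1 acts by ∂[p,q,r] = [q,r] − [p,r] + [p,q]. For instance
  ∂[v_2,v_4,v_5] = [v_4,v_5] − [v_2,v_5] + [v_2,v_4],
  ∂[v_1,v_2,v_3] = [v_2,v_3] − [v_1,v_3] + [v_1,v_2].
As a 18×12 matrix over Z this has rank 12, with invariant factors (1,1,1,1,1,1,1,1,1,1,1,2).

Now H_k = ker ∂_k / im ∂_{k+1}, so:

  H_0: rank C_0 − rank ∂_1 = 7 − 6 = 1, and the invariant factors of ∂_1 are all 1, so H_0 ≅ Z.
  H_1: rank ker ∂_1 − rank ∂_2 = (18 − 6) − 12 = 0, and ∂_2 has invariant factor 2 > 1, so H_1 ≅ Z/2Z.
  H_2: rank ker ∂_2 − rank ∂_3 = (12 − 12) − 0 = 0, and there is no ∂_3, so H_2 ≅ 0.

As a check, the Euler characteristic is 7 − 18 + 12 = 1, which agrees with 1 − 0 + 0 = 1.

Hence the Betti numbers are b_0 = 1, b_1 = 0, b_2 = 0.

b_0 = 1, b_1 = 0, b_2 = 0.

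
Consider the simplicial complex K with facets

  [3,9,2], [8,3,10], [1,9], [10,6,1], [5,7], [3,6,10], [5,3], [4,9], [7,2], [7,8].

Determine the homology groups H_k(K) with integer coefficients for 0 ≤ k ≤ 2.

H_0 ≅ Z,  H_1 ≅ Z^3,  H_2 = 0.

Order the vertices as 1 < 2 < 3 < 4 < 5 < 6 < 7 < 8 < 9 < 10. Listing each simplex with vertices in this order, K has dimension 2 with simplices:

  0-simplices (10): [1], [2], [3], [4], [5], [6], [7], [8], [9], [10]
  1-simplices (16): [1,6], [1,9], [1,10], [2,3], [2,7], [2,9], [3,5], [3,6], [3,8], [3,9], [3,10], [4,9], [5,7], [6,10], [7,8], [8,10]
  2-simplices (4): [1,6,10], [2,3,9], [3,6,10], [3,8,10]

giving chain groups C_0 ≅ Z^10, C_1 ≅ Z^16, C_2 ≅ Z^4.

The boundary map ∂_1: C_1 → C_0 sends each edge [p,q] (with p < q) to q − p.
The resulting 10×16 matrix has rank 9, and its Smith normal form has invariant factors (1,1,1,1,1,1,1,1,1).

∂_2: C_2 → C_1 acts by ∂[p,q,r] = [q,r] − [p,r] + [p,q]. For instance
  ∂[3,6,10] = [6,10] − [3,10] + [3,6],
  ∂[3,8,10] = [8,10] − [3,10] + [3,8].
The resulting 16×4 matrix has rank 4, and its Smith normal form has invariant factors (1,1,1,1).

Reading off H_k = ker ∂_k / im ∂_{k+1}:

  H_0: rank C_0 − rank ∂_1 = 10 − 9 = 1, and the invariant factors of ∂_1 are all 1, so H_0 = Z.
  H_1: rank ker ∂_1 − rank ∂_2 = (16 − 9) − 4 = 3, and the invariant factors of ∂_2 are all 1, so H_1 = Z^3.
  H_2: rank ker ∂_2 − rank ∂_3 = (4 − 4) − 0 = 0, and there is no ∂_3, so H_2 = 0.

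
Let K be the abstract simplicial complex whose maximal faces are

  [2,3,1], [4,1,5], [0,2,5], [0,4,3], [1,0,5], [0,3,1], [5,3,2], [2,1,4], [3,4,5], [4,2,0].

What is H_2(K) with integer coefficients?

H_2 ≅ 0.

We work with the vertex ordering 0 < 1 < 2 < 3 < 4 < 5. The simplices of K, each written with vertices in increasing order, are:

  0-simplices (6): [0], [1], [2], [3], [4], [5]
  1-simplices (15): [0,1], [0,2], [0,3], [0,4], [0,5], [1,2], [1,3], [1,4], [1,5], [2,3], [2,4], [2,5], [3,4], [3,5], [4,5]
  2-simplices (10): [0,1,3], [0,1,5], [0,2,4], [0,2,5], [0,3,4], [1,2,3], [1,2,4], [1,4,5], [2,3,5], [3,4,5]

Hence C_0 ≅ Z^6, C_1 ≅ Z^15, C_2 ≅ Z^10.

Boundary ∂_1: C_1 → C_0 sends each edge [p,q] (with p < q) to q − p. For instance
  ∂[1,5] = [5] − [1].
As a 6×15 matrix over Z this has rank 5, with invariant factors (1,1,1,1,1).

∂_2: C_2 → C_1 sends each 2-simplex [p,q,r] to [q,r] − [p,r] + [p,q]. For instance
  ∂[2,3,5] = [3,5] − [2,5] + [2,3],
  ∂[1,2,3] = [2,3] − [1,3] + [1,2].
As a 15×10 matrix over Z this has rank 10, with invariant factors (1,1,1,1,1,1,1,1,1,2).

From H_k ≅ ker(∂_k) / im(∂_{k+1}) we obtain:

  H_2: rank ker ∂_2 − rank ∂_3 = (10 − 10) − 0 = 0, and there is no ∂_3, so H_2 ≅ 0.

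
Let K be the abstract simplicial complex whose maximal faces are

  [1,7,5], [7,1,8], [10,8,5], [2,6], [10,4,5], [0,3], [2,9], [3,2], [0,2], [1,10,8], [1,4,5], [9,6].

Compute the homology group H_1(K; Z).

Fix the vertex order 0 < 1 < 2 < 3 < 4 < 5 < 6 < 7 < 8 < 9 < 10 and write every simplex with vertices in increasing order. Then dim K = 2 and the simplices of K are:

  0-simplices (11): [0], [1], [2], [3], [4], [5], [6], [7], [8], [9], [10]
  1-simplices (18): [0,2], [0,3], [1,4], [1,5], [1,7], [1,8], [1,10], [2,3], [2,6], [2,9], [4,5], [4,10], [5,7], [5,8], [5,10], [6,9], [7,8], [8,10]
  2-simplices (6): [1,4,5], [1,5,7], [1,7,8], [1,8,10], [4,5,10], [5,8,10]

giving chain groups C_0 ≅ Z^11, C_1 ≅ Z^18, C_2 ≅ Z^6.

Boundary ∂_1: C_1 → C_0 maps an edge to its endpoints' difference, ∂[p,q] = q − p. For instance
  ∂[1,5] = [5] − [1].
The 11×18 boundary matrix has rank 9 and Smith normal form diag(1,1,1,1,1,1,1,1,1).

∂_2: C_2 → C_1 sends each 2-simplex [p,q,r] to [q,r] − [p,r] + [p,q]. For instance
  ∂[1,8,10] = [8,10] − [1,10] + [1,8],
  ∂[1,7,8] = [7,8] − [1,8] + [1,7].
As a 18×6 matrix over Z this has rank 6, with invariant factors (1,1,1,1,1,1).

From H_k ≅ ker(∂_k) / im(∂_{k+1}) we obtain:

  H_1: rank ker ∂_1 − rank ∂_2 = (18 − 9) − 6 = 3, and the invariant factors of ∂_2 are all 1, so H_1 = Z^3.

H_1 = Z^3.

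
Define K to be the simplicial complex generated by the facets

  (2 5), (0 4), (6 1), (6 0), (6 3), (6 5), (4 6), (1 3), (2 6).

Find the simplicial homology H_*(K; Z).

H_0 ≅ Z,  H_1 ≅ Z^3.

We work with the vertex ordering 0 < 1 < 2 < 3 < 4 < 5 < 6. The simplices of K, each written with vertices in increasing order, are:

  0-simplices (7): [0], [1], [2], [3], [4], [5], [6]
  1-simplices (9): [0,4], [0,6], [1,3], [1,6], [2,5], [2,6], [3,6], [4,6], [5,6]

so the chain groups are C_0 ≅ Z^7, C_1 ≅ Z^9.

The boundary map ∂_1: C_1 → C_0 maps an edge to its endpoints' difference, ∂[p,q] = q − p.
As a 7×9 matrix over Z this has rank 6, with invariant factors (1,1,1,1,1,1).

From H_k ≅ ker(∂_k) / im(∂_{k+1}) we obtain:

  H_0: rank C_0 − rank ∂_1 = 7 − 6 = 1, and the invariant factors of ∂_1 are all 1, so H_0 ≅ Z.
  H_1: rank ker ∂_1 − rank ∂_2 = (9 − 6) − 0 = 3, and there is no ∂_2, so H_1 ≅ Z^3.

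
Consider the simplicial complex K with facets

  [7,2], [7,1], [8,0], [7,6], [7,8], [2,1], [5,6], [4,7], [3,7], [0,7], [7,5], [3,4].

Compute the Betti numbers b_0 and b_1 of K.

Fix the vertex order 0 < 1 < 2 < 3 < 4 < 5 < 6 < 7 < 8 and write every simplex with vertices in increasing order. Then dim K = 1 and the simplices of K are:

  0-simplices (9): [0], [1], [2], [3], [4], [5], [6], [7], [8]
  1-simplices (12): [0,7], [0,8], [1,2], [1,7], [2,7], [3,4], [3,7], [4,7], [5,6], [5,7], [6,7], [7,8]

so the chain groups are C_0 ≅ Z^9, C_1 ≅ Z^12.

∂_1: C_1 → C_0 sends each edge [p,q] (with p < q) to q − p.
This gives a 9×12 integer matrix of rank 8; reducing to Smith normal form yields diagonal entries (1,1,1,1,1,1,1,1).

From H_k ≅ ker(∂_k) / im(∂_{k+1}) we obtain:

  H_0: rank C_0 − rank ∂_1 = 9 − 8 = 1, and the invariant factors of ∂_1 are all 1, so H_0 = Z.
  H_1: rank ker ∂_1 − rank ∂_2 = (12 − 8) − 0 = 4, and there is no ∂_2, so H_1 = Z^4.

As a check, the Euler characteristic is 9 − 12 = -3, which agrees with 1 − 4 = -3.
(K is a triangulation of a wedge of 4 circles.)

Hence the Betti numbers are b_0 = 1, b_1 = 4.

b_0 = 1, b_1 = 4.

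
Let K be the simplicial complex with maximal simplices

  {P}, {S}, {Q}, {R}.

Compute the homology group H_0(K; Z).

H_0 = Z^4.

Take the total order P < Q < R < S on the vertex set. Then K (dimension 0) consists of the simplices:

  0-simplices (4): P, Q, R, S

Hence C_0 ≅ Z^4.

Now H_k = ker ∂_k / im ∂_{k+1}, so:

  H_0: rank C_0 − rank ∂_1 = 4 − 0 = 4, and there is no ∂_1, so H_0 = Z^4.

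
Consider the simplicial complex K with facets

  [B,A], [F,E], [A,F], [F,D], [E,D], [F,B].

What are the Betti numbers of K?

b_0 = 1, b_1 = 2.

Order the vertices as A < B < D < E < F. Listing each simplex with vertices in this order, K has dimension 1 with simplices:

  0-simplices (5): A, B, D, E, F
  1-simplices (6): AB, AF, BF, DE, DF, EF

giving chain groups C_0 ≅ Z^5, C_1 ≅ Z^6.

Boundary ∂_1: C_1 → C_0 is given by ∂[p,q] = [q] − [p].
The resulting 5×6 matrix has rank 4, and its Smith normal form has invariant factors (1,1,1,1).

Reading off H_k = ker ∂_k / im ∂_{k+1}:

  H_0: rank C_0 − rank ∂_1 = 5 − 4 = 1, and the invariant factors of ∂_1 are all 1, so H_0 = Z.
  H_1: rank ker ∂_1 − rank ∂_2 = (6 − 4) − 0 = 2, and there is no ∂_2, so H_1 = Z^2.

Hence the Betti numbers are b_0 = 1, b_1 = 2.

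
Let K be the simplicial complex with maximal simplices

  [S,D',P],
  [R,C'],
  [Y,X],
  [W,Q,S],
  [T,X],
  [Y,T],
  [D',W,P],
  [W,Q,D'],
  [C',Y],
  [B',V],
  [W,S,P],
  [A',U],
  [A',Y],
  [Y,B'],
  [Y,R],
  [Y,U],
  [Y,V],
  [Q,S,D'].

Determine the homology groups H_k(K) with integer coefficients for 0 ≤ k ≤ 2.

H_0 = Z^2,  H_1 = Z^4,  H_2 = Z.

K has 14 vertices, 21 edges, 6 triangles.
rank ∂_0 = 0, rank ∂_1 = 12 ⇒ b_0 = 14 − 0 − 12 = 2; all invariant factors of ∂_1 are 1 so no torsion. So H_0 ≅ Z^2.
rank ∂_1 = 12, rank ∂_2 = 5 ⇒ b_1 = 21 − 12 − 5 = 4; all invariant factors of ∂_2 are 1 so no torsion. So H_1 ≅ Z^4.
rank ∂_2 = 5, rank ∂_3 = 0 ⇒ b_2 = 6 − 5 − 0 = 1. So H_2 ≅ Z.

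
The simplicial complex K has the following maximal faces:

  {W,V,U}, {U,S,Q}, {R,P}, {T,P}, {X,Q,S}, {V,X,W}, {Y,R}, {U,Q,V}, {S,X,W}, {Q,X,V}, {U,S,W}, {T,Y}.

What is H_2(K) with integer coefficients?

H_2 ≅ Z.

Take the total order P < Q < R < S < T < U < V < W < X < Y on the vertex set. Then K (dimension 2) consists of the simplices:

  0-simplices (10): P, Q, R, S, T, U, V, W, X, Y
  1-simplices (16): PR, PT, QS, QU, QV, QX, RY, SU, SW, SX, TY, UV, UW, VW, VX, WX
  2-simplices (8): QSU, QSX, QUV, QVX, SUW, SWX, UVW, VWX

so the chain groups are C_0 ≅ Z^10, C_1 ≅ Z^16, C_2 ≅ Z^8.

Boundary ∂_1: C_1 → C_0 is given by ∂[p,q] = [q] − [p].
The resulting 10×16 matrix has rank 8, and its Smith normal form has invariant factors (1,1,1,1,1,1,1,1).

∂_2: C_2 → C_1 sends each 2-simplex [p,q,r] to [q,r] − [p,r] + [p,q]. For instance
  ∂QVX = VX − QX + QV,
  ∂QUV = UV − QV + QU.
The resulting 16×8 matrix has rank 7, and its Smith normal form has invariant factors (1,1,1,1,1,1,1).

From H_k ≅ ker(∂_k) / im(∂_{k+1}) we obtain:

  H_2: rank ker ∂_2 − rank ∂_3 = (8 − 7) − 0 = 1, and there is no ∂_3, so H_2 = Z.

(K is a triangulation of the disjoint union of the 2-sphere S^2 and the circle S^1.)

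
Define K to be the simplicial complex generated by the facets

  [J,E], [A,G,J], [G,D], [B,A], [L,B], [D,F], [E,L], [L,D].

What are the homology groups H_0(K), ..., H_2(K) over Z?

K has 8 vertices, 10 edges, 1 triangle.
rank ∂_0 = 0, rank ∂_1 = 7 ⇒ b_0 = 8 − 0 − 7 = 1; all invariant factors of ∂_1 are 1 so no torsion. So H_0 ≅ Z.
rank ∂_1 = 7, rank ∂_2 = 1 ⇒ b_1 = 10 − 7 − 1 = 2; all invariant factors of ∂_2 are 1 so no torsion. So H_1 ≅ Z^2.
rank ∂_2 = 1, rank ∂_3 = 0 ⇒ b_2 = 1 − 1 − 0 = 0. So H_2 ≅ 0.

H_0 = Z,  H_1 = Z^2,  H_2 = 0.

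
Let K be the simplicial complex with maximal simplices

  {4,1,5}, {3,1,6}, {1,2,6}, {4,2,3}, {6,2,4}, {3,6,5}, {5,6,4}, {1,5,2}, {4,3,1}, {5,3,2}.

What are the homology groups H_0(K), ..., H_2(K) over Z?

H_0 = Z,  H_1 = Z/2,  H_2 = 0.

We work with the vertex ordering 1 < 2 < 3 < 4 < 5 < 6. The simplices of K, each written with vertices in increasing order, are:

  0-simplices (6): [1], [2], [3], [4], [5], [6]
  1-simplices (15): [1,2], [1,3], [1,4], [1,5], [1,6], [2,3], [2,4], [2,5], [2,6], [3,4], [3,5], [3,6], [4,5], [4,6], [5,6]
  2-simplices (10): [1,2,5], [1,2,6], [1,3,4], [1,3,6], [1,4,5], [2,3,4], [2,3,5], [2,4,6], [3,5,6], [4,5,6]

so the chain groups are C_0 ≅ Z^6, C_1 ≅ Z^15, C_2 ≅ Z^10.

The boundary map ∂_1: C_1 → C_0 maps an edge to its endpoints' difference, ∂[p,q] = q − p. For instance
  ∂[5,6] = [6] − [5].
The resulting 6×15 matrix has rank 5, and its Smith normal form has invariant factors (1,1,1,1,1).

∂_2: C_2 → C_1 sends each 2-simplex [p,q,r] to [q,r] − [p,r] + [p,q]. For instance
  ∂[1,4,5] = [4,5] − [1,5] + [1,4],
  ∂[1,2,6] = [2,6] − [1,6] + [1,2].
The resulting 15×10 matrix has rank 10, and its Smith normal form has invariant factors (1,1,1,1,1,1,1,1,1,2).

Now H_k = ker ∂_k / im ∂_{k+1}, so:

  H_0: rank C_0 − rank ∂_1 = 6 − 5 = 1, and the invariant factors of ∂_1 are all 1, so H_0 ≅ Z.
  H_1: rank ker ∂_1 − rank ∂_2 = (15 − 5) − 10 = 0, and ∂_2 has invariant factor 2 > 1, so H_1 ≅ Z/2.
  H_2: rank ker ∂_2 − rank ∂_3 = (10 − 10) − 0 = 0, and there is no ∂_3, so H_2 ≅ 0.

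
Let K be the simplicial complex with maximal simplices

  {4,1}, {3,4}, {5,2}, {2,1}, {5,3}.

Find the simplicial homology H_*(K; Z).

H_0 ≅ Z,  H_1 ≅ Z.

We work with the vertex ordering 1 < 2 < 3 < 4 < 5. The simplices of K, each written with vertices in increasing order, are:

  0-simplices (5): [1], [2], [3], [4], [5]
  1-simplices (5): [1,2], [1,4], [2,5], [3,4], [3,5]

so the chain groups are C_0 ≅ Z^5, C_1 ≅ Z^5.

The boundary map ∂_1: C_1 → C_0 is given by ∂[p,q] = [q] − [p].
The 5×5 boundary matrix has rank 4 and Smith normal form diag(1,1,1,1).

Computing H_k = (kernel of ∂_k) / (image of ∂_{k+1}):

  H_0: rank C_0 − rank ∂_1 = 5 − 4 = 1, and the invariant factors of ∂_1 are all 1, so H_0 = Z.
  H_1: rank ker ∂_1 − rank ∂_2 = (5 − 4) − 0 = 1, and there is no ∂_2, so H_1 = Z.

(K is a triangulation of the circle S^1.)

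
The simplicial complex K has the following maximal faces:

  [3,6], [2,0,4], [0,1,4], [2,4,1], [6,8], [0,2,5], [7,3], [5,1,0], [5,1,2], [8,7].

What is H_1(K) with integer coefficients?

H_1 = Z.

Order the vertices as 0 < 1 < 2 < 3 < 4 < 5 < 6 < 7 < 8. Listing each simplex with vertices in this order, K has dimension 2 with simplices:

  0-simplices (9): [0], [1], [2], [3], [4], [5], [6], [7], [8]
  1-simplices (13): [0,1], [0,2], [0,4], [0,5], [1,2], [1,4], [1,5], [2,4], [2,5], [3,6], [3,7], [6,8], [7,8]
  2-simplices (6): [0,1,4], [0,1,5], [0,2,4], [0,2,5], [1,2,4], [1,2,5]

so the chain groups are C_0 ≅ Z^9, C_1 ≅ Z^13, C_2 ≅ Z^6.

∂_1: C_1 → C_0 maps an edge to its endpoints' difference, ∂[p,q] = q − p.
The resulting 9×13 matrix has rank 7, and its Smith normal form has invariant factors (1,1,1,1,1,1,1).

∂_2: C_2 → C_1 acts by ∂[p,q,r] = [q,r] − [p,r] + [p,q]. For instance
  ∂[1,2,5] = [2,5] − [1,5] + [1,2],
  ∂[0,1,4] = [1,4] − [0,4] + [0,1].
The 13×6 boundary matrix has rank 5 and Smith normal form diag(1,1,1,1,1).

Computing H_k = (kernel of ∂_k) / (image of ∂_{k+1}):

  H_1: rank ker ∂_1 − rank ∂_2 = (13 − 7) − 5 = 1, and the invariant factors of ∂_2 are all 1, so H_1 = Z.

(K is a triangulation of the disjoint union of the circle S^1 and the 2-sphere S^2.)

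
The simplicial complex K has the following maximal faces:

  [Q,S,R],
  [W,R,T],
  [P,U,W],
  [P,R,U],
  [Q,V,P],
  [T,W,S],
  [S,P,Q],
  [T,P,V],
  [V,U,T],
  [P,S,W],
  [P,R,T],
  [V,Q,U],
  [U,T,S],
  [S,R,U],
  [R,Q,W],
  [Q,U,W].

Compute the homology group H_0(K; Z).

H_0 = Z.

Fix the vertex order P < Q < R < S < T < U < V < W and write every simplex with vertices in increasing order. Then dim K = 2 and the simplices of K are:

  0-simplices (8): P, Q, R, S, T, U, V, W
  1-simplices (24): PQ, PR, PS, PT, PU, PV, PW, QR, QS, QU, QV, QW, RS, RT, RU, RW, ST, SU, SW, TU, TV, TW, UV, UW
  2-simplices (16): PQS, PQV, PRT, PRU, PSW, PTV, PUW, QRS, QRW, QUV, QUW, RSU, RTW, STU, STW, TUV

so the chain groups are C_0 ≅ Z^8, C_1 ≅ Z^24, C_2 ≅ Z^16.

∂_1: C_1 → C_0 sends each edge [p,q] (with p < q) to q − p. For instance
  ∂QW = W − Q.
As a 8×24 matrix over Z this has rank 7, with invariant factors (1,1,1,1,1,1,1).

The boundary map ∂_2: C_2 → C_1 maps a triangle to the signed sum of its edges. For instance
  ∂PQV = QV − PV + PQ,
  ∂QUV = UV − QV + QU.
The 24×16 boundary matrix has rank 15 and Smith normal form diag(1,1,1,1,1,1,1,1,1,1,1,1,1,1,1).

From H_k ≅ ker(∂_k) / im(∂_{k+1}) we obtain:

  H_0: rank C_0 − rank ∂_1 = 8 − 7 = 1, and the invariant factors of ∂_1 are all 1, so H_0 ≅ Z.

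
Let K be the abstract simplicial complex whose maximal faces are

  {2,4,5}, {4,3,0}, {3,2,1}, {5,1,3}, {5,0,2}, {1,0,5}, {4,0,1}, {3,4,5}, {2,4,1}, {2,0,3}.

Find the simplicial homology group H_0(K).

H_0 ≅ Z.

We work with the vertex ordering 0 < 1 < 2 < 3 < 4 < 5. The simplices of K, each written with vertices in increasing order, are:

  0-simplices (6): [0], [1], [2], [3], [4], [5]
  1-simplices (15): [0,1], [0,2], [0,3], [0,4], [0,5], [1,2], [1,3], [1,4], [1,5], [2,3], [2,4], [2,5], [3,4], [3,5], [4,5]
  2-simplices (10): [0,1,4], [0,1,5], [0,2,3], [0,2,5], [0,3,4], [1,2,3], [1,2,4], [1,3,5], [2,4,5], [3,4,5]

Hence C_0 ≅ Z^6, C_1 ≅ Z^15, C_2 ≅ Z^10.

The boundary map ∂_1: C_1 → C_0 maps an edge to its endpoints' difference, ∂[p,q] = q − p.
This gives a 6×15 integer matrix of rank 5; reducing to Smith normal form yields diagonal entries (1,1,1,1,1).

Boundary ∂_2: C_2 → C_1 acts by ∂[p,q,r] = [q,r] − [p,r] + [p,q]. For instance
  ∂[0,1,4] = [1,4] − [0,4] + [0,1],
  ∂[0,3,4] = [3,4] − [0,4] + [0,3].
This gives a 15×10 integer matrix of rank 10; reducing to Smith normal form yields diagonal entries (1,1,1,1,1,1,1,1,1,2).

Now H_k = ker ∂_k / im ∂_{k+1}, so:

  H_0: rank C_0 − rank ∂_1 = 6 − 5 = 1, and the invariant factors of ∂_1 are all 1, so H_0 ≅ Z.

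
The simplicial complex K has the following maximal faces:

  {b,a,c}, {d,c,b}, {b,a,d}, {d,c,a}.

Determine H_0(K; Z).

H_0 ≅ Z.

Take the total order a < b < c < d on the vertex set. Then K (dimension 2) consists of the simplices:

  0-simplices (4): a, b, c, d
  1-simplices (6): ab, ac, ad, bc, bd, cd
  2-simplices (4): abc, abd, acd, bcd

Hence C_0 ≅ Z^4, C_1 ≅ Z^6, C_2 ≅ Z^4.

Boundary ∂_1: C_1 → C_0 is given by ∂[p,q] = [q] − [p]. For instance
  ∂bd = d − b.
This gives a 4×6 integer matrix of rank 3; reducing to Smith normal form yields diagonal entries (1,1,1).

∂_2: C_2 → C_1 acts by ∂[p,q,r] = [q,r] − [p,r] + [p,q]. For instance
  ∂abd = bd − ad + ab,
  ∂abc = bc − ac + ab.
As a 6×4 matrix over Z this has rank 3, with invariant factors (1,1,1).

Now H_k = ker ∂_k / im ∂_{k+1}, so:

  H_0: rank C_0 − rank ∂_1 = 4 − 3 = 1, and the invariant factors of ∂_1 are all 1, so H_0 ≅ Z.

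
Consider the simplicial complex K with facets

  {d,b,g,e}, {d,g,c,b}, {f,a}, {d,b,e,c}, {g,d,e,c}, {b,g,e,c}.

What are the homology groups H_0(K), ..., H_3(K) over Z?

K has 7 vertices, 11 edges, 10 triangles, 5 3-simplices.
rank ∂_0 = 0, rank ∂_1 = 5 ⇒ b_0 = 7 − 0 − 5 = 2; all invariant factors of ∂_1 are 1 so no torsion. So H_0 = Z^2.
rank ∂_1 = 5, rank ∂_2 = 6 ⇒ b_1 = 11 − 5 − 6 = 0; all invariant factors of ∂_2 are 1 so no torsion. So H_1 = 0.
rank ∂_2 = 6, rank ∂_3 = 4 ⇒ b_2 = 10 − 6 − 4 = 0; all invariant factors of ∂_3 are 1 so no torsion. So H_2 = 0.
rank ∂_3 = 4, rank ∂_4 = 0 ⇒ b_3 = 5 − 4 − 0 = 1. So H_3 = Z.

H_0 = Z^2,  H_1 = 0,  H_2 = 0,  H_3 = Z.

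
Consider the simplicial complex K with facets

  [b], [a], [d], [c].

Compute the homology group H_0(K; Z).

Fix the vertex order a < b < c < d and write every simplex with vertices in increasing order. Then dim K = 0 and the simplices of K are:

  0-simplices (4): a, b, c, d

Hence C_0 ≅ Z^4.

Reading off H_k = ker ∂_k / im ∂_{k+1}:

  H_0: rank C_0 − rank ∂_1 = 4 − 0 = 4, and there is no ∂_1, so H_0 = Z^4.

(K is a triangulation of a set of 4 points.)

H_0 = Z^4.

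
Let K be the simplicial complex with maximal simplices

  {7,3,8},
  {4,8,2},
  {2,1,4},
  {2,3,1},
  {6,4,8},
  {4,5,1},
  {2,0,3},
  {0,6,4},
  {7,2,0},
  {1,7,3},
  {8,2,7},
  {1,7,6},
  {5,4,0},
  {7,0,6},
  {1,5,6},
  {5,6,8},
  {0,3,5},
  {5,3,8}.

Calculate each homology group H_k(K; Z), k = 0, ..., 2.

H_0 ≅ Z,  H_1 ≅ Z ⊕ Z/2,  H_2 = 0.

Take the total order 0 < 1 < 2 < 3 < 4 < 5 < 6 < 7 < 8 on the vertex set. Then K (dimension 2) consists of the simplices:

  0-simplices (9): [0], [1], [2], [3], [4], [5], [6], [7], [8]
  1-simplices (27): (27 of them)
  2-simplices (18): [0,2,3], [0,2,7], [0,3,5], [0,4,5], [0,4,6], [0,6,7], [1,2,3], [1,2,4], [1,3,7], [1,4,5], [1,5,6], [1,6,7], [2,4,8], [2,7,8], [3,5,8], [3,7,8], [4,6,8], [5,6,8]

Hence C_0 ≅ Z^9, C_1 ≅ Z^27, C_2 ≅ Z^18.

The boundary map ∂_1: C_1 → C_0 maps an edge to its endpoints' difference, ∂[p,q] = q − p.
This gives a 9×27 integer matrix of rank 8; reducing to Smith normal form yields diagonal entries (1,1,1,1,1,1,1,1).

The boundary map ∂_2: C_2 → C_1 acts by ∂[p,q,r] = [q,r] − [p,r] + [p,q]. For instance
  ∂[1,3,7] = [3,7] − [1,7] + [1,3],
  ∂[0,3,5] = [3,5] − [0,5] + [0,3].
The resulting 27×18 matrix has rank 18, and its Smith normal form has invariant factors (1,1,1,1,1,1,1,1,1,1,1,1,1,1,1,1,1,2).

Now H_k = ker ∂_k / im ∂_{k+1}, so:

  H_0: rank C_0 − rank ∂_1 = 9 − 8 = 1, and the invariant factors of ∂_1 are all 1, so H_0 = Z.
  H_1: rank ker ∂_1 − rank ∂_2 = (27 − 8) − 18 = 1, and ∂_2 has invariant factor 2 > 1, so H_1 = Z ⊕ Z/2.
  H_2: rank ker ∂_2 − rank ∂_3 = (18 − 18) − 0 = 0, and there is no ∂_3, so H_2 = 0.

As a check, the Euler characteristic is 9 − 27 + 18 = 0, which agrees with 1 − 1 + 0 = 0.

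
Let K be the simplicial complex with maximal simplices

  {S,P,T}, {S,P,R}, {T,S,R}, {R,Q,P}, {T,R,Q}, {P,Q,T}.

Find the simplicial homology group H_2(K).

H_2 = Z.

Order the vertices as P < Q < R < S < T. Listing each simplex with vertices in this order, K has dimension 2 with simplices:

  0-simplices (5): P, Q, R, S, T
  1-simplices (9): PQ, PR, PS, PT, QR, QT, RS, RT, ST
  2-simplices (6): PQR, PQT, PRS, PST, QRT, RST

so the chain groups are C_0 ≅ Z^5, C_1 ≅ Z^9, C_2 ≅ Z^6.

Boundary ∂_1: C_1 → C_0 sends each edge [p,q] (with p < q) to q − p.
As a 5×9 matrix over Z this has rank 4, with invariant factors (1,1,1,1).

Boundary ∂_2: C_2 → C_1 sends each 2-simplex [p,q,r] to [q,r] − [p,r] + [p,q]. For instance
  ∂PRS = RS − PS + PR,
  ∂PST = ST − PT + PS.
The 9×6 boundary matrix has rank 5 and Smith normal form diag(1,1,1,1,1).

Reading off H_k = ker ∂_k / im ∂_{k+1}:

  H_2: rank ker ∂_2 − rank ∂_3 = (6 − 5) − 0 = 1, and there is no ∂_3, so H_2 ≅ Z.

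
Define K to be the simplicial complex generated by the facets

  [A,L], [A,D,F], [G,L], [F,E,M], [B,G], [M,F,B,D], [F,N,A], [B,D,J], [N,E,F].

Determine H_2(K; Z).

Take the total order A < B < D < E < F < G < J < L < M < N on the vertex set. Then K (dimension 3) consists of the simplices:

  0-simplices (10): A, B, D, E, F, G, J, L, M, N
  1-simplices (18): AD, AF, AL, AN, BD, BF, BG, BJ, BM, DF, DJ, DM, EF, EM, EN, FM, FN, GL
  2-simplices (9): ADF, AFN, BDF, BDJ, BDM, BFM, DFM, EFM, EFN
  3-simplices (1): BDFM

so the chain groups are C_0 ≅ Z^10, C_1 ≅ Z^18, C_2 ≅ Z^9, C_3 ≅ Z^1.

∂_1: C_1 → C_0 sends each edge [p,q] (with p < q) to q − p. For instance
  ∂DJ = J − D.
The 10×18 boundary matrix has rank 9 and Smith normal form diag(1,1,1,1,1,1,1,1,1).

Boundary ∂_2: C_2 → C_1 acts by ∂[p,q,r] = [q,r] − [p,r] + [p,q]. For instance
  ∂EFN = FN − EN + EF,
  ∂BDM = DM − BM + BD.
This gives a 18×9 integer matrix of rank 8; reducing to Smith normal form yields diagonal entries (1,1,1,1,1,1,1,1).

Boundary ∂_3: C_3 → C_2 sends each 3-simplex σ to the alternating sum Σ_i (−1)^i (σ with its i-th vertex removed). For instance
  ∂BDFM = DFM − BFM + BDM − BDF.
As a 9×1 matrix over Z this has rank 1, with invariant factors (1).

Computing H_k = (kernel of ∂_k) / (image of ∂_{k+1}):

  H_2: rank ker ∂_2 − rank ∂_3 = (9 − 8) − 1 = 0, and the invariant factors of ∂_3 are all 1, so H_2 = 0.

H_2 ≅ 0.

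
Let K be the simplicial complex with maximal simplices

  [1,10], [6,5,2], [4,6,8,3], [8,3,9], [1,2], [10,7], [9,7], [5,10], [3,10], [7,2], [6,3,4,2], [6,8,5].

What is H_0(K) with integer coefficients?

We work with the vertex ordering 1 < 2 < 3 < 4 < 5 < 6 < 7 < 8 < 9 < 10. The simplices of K, each written with vertices in increasing order, are:

  0-simplices (10): [1], [2], [3], [4], [5], [6], [7], [8], [9], [10]
  1-simplices (21): [1,2], [1,10], [2,3], [2,4], [2,5], [2,6], [2,7], [3,4], [3,6], [3,8], [3,9], [3,10], [4,6], [4,8], [5,6], [5,8], [5,10], [6,8], [7,9], [7,10], [8,9]
  2-simplices (10): [2,3,4], [2,3,6], [2,4,6], [2,5,6], [3,4,6], [3,4,8], [3,6,8], [3,8,9], [4,6,8], [5,6,8]
  3-simplices (2): [2,3,4,6], [3,4,6,8]

Hence C_0 ≅ Z^10, C_1 ≅ Z^21, C_2 ≅ Z^10, C_3 ≅ Z^2.

∂_1: C_1 → C_0 maps an edge to its endpoints' difference, ∂[p,q] = q − p.
As a 10×21 matrix over Z this has rank 9, with invariant factors (1,1,1,1,1,1,1,1,1).

∂_2: C_2 → C_1 sends each 2-simplex [p,q,r] to [q,r] − [p,r] + [p,q]. For instance
  ∂[2,3,4] = [3,4] − [2,4] + [2,3],
  ∂[2,4,6] = [4,6] − [2,6] + [2,4].
This gives a 21×10 integer matrix of rank 8; reducing to Smith normal form yields diagonal entries (1,1,1,1,1,1,1,1).

∂_3: C_3 → C_2 sends each 3-simplex σ to the alternating sum Σ_i (−1)^i (σ with its i-th vertex removed). For instance
  ∂[2,3,4,6] = [3,4,6] − [2,4,6] + [2,3,6] − [2,3,4],
  ∂[3,4,6,8] = [4,6,8] − [3,6,8] + [3,4,8] − [3,4,6].
The resulting 10×2 matrix has rank 2, and its Smith normal form has invariant factors (1,1).

From H_k ≅ ker(∂_k) / im(∂_{k+1}) we obtain:

  H_0: rank C_0 − rank ∂_1 = 10 − 9 = 1, and the invariant factors of ∂_1 are all 1, so H_0 = Z.

H_0 = Z.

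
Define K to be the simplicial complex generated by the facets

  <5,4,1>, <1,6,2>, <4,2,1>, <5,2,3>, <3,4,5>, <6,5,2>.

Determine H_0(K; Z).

H_0 = Z.

We work with the vertex ordering 1 < 2 < 3 < 4 < 5 < 6. The simplices of K, each written with vertices in increasing order, are:

  0-simplices (6): [1], [2], [3], [4], [5], [6]
  1-simplices (12): [1,2], [1,4], [1,5], [1,6], [2,3], [2,4], [2,5], [2,6], [3,4], [3,5], [4,5], [5,6]
  2-simplices (6): [1,2,4], [1,2,6], [1,4,5], [2,3,5], [2,5,6], [3,4,5]

Hence C_0 ≅ Z^6, C_1 ≅ Z^12, C_2 ≅ Z^6.

∂_1: C_1 → C_0 maps an edge to its endpoints' difference, ∂[p,q] = q − p. For instance
  ∂[2,3] = [3] − [2].
This gives a 6×12 integer matrix of rank 5; reducing to Smith normal form yields diagonal entries (1,1,1,1,1).

The boundary map ∂_2: C_2 → C_1 acts by ∂[p,q,r] = [q,r] − [p,r] + [p,q]. For instance
  ∂[2,5,6] = [5,6] − [2,6] + [2,5],
  ∂[1,2,4] = [2,4] − [1,4] + [1,2].
The 12×6 boundary matrix has rank 6 and Smith normal form diag(1,1,1,1,1,1).

Now H_k = ker ∂_k / im ∂_{k+1}, so:

  H_0: rank C_0 − rank ∂_1 = 6 − 5 = 1, and the invariant factors of ∂_1 are all 1, so H_0 ≅ Z.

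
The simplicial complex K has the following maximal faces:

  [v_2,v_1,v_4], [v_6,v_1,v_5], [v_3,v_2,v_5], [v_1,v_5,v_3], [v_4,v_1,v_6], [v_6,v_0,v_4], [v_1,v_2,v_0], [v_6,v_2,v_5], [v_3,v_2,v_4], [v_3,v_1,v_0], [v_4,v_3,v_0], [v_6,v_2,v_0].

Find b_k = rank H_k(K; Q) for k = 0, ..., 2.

K has 7 vertices, 18 edges, 12 triangles.
rank ∂_0 = 0, rank ∂_1 = 6 ⇒ b_0 = 7 − 0 − 6 = 1; all invariant factors of ∂_1 are 1 so no torsion. So H_0 ≅ Z.
rank ∂_1 = 6, rank ∂_2 = 12 ⇒ b_1 = 18 − 6 − 12 = 0; ∂_2 has invariant factor(s) [2] giving torsion. So H_1 ≅ Z/2Z.
rank ∂_2 = 12, rank ∂_3 = 0 ⇒ b_2 = 12 − 12 − 0 = 0. So H_2 ≅ 0.

b_0 = 1, b_1 = 0, b_2 = 0.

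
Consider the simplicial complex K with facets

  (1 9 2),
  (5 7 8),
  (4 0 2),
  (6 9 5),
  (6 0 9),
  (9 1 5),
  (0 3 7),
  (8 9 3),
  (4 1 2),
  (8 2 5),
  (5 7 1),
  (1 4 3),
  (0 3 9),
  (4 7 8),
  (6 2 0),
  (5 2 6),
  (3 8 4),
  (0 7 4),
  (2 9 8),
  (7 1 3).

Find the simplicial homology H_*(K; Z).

H_0 = Z,  H_1 = Z ⊕ Z_2,  H_2 = 0.

Take the total order 0 < 1 < 2 < 3 < 4 < 5 < 6 < 7 < 8 < 9 on the vertex set. Then K (dimension 2) consists of the simplices:

  0-simplices (10): [0], [1], [2], [3], [4], [5], [6], [7], [8], [9]
  1-simplices (30): (30 of them)
  2-simplices (20): (20 of them)

giving chain groups C_0 ≅ Z^10, C_1 ≅ Z^30, C_2 ≅ Z^20.

Boundary ∂_1: C_1 → C_0 sends each edge [p,q] (with p < q) to q − p. For instance
  ∂[0,6] = [6] − [0].
The resulting 10×30 matrix has rank 9, and its Smith normal form has invariant factors (1,1,1,1,1,1,1,1,1).

∂_2: C_2 → C_1 acts by ∂[p,q,r] = [q,r] − [p,r] + [p,q]. For instance
  ∂[0,3,7] = [3,7] − [0,7] + [0,3],
  ∂[0,3,9] = [3,9] − [0,9] + [0,3].
This gives a 30×20 integer matrix of rank 20; reducing to Smith normal form yields diagonal entries (1,1,1,1,1,1,1,1,1,1,1,1,1,1,1,1,1,1,1,2).

Reading off H_k = ker ∂_k / im ∂_{k+1}:

  H_0: rank C_0 − rank ∂_1 = 10 − 9 = 1, and the invariant factors of ∂_1 are all 1, so H_0 = Z.
  H_1: rank ker ∂_1 − rank ∂_2 = (30 − 9) − 20 = 1, and ∂_2 has invariant factor 2 > 1, so H_1 = Z ⊕ Z_2.
  H_2: rank ker ∂_2 − rank ∂_3 = (20 − 20) − 0 = 0, and there is no ∂_3, so H_2 = 0.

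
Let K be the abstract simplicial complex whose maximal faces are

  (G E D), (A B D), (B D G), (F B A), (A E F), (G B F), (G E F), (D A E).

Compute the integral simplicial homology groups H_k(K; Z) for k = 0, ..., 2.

H_0 ≅ Z,  H_1 = 0,  H_2 ≅ Z.

We work with the vertex ordering A < B < D < E < F < G. The simplices of K, each written with vertices in increasing order, are:

  0-simplices (6): A, B, D, E, F, G
  1-simplices (12): AB, AD, AE, AF, BD, BF, BG, DE, DG, EF, EG, FG
  2-simplices (8): ABD, ABF, ADE, AEF, BDG, BFG, DEG, EFG

so the chain groups are C_0 ≅ Z^6, C_1 ≅ Z^12, C_2 ≅ Z^8.

∂_1: C_1 → C_0 sends each edge [p,q] (with p < q) to q − p.
As a 6×12 matrix over Z this has rank 5, with invariant factors (1,1,1,1,1).

The boundary map ∂_2: C_2 → C_1 acts by ∂[p,q,r] = [q,r] − [p,r] + [p,q]. For instance
  ∂EFG = FG − EG + EF,
  ∂BFG = FG − BG + BF.
The resulting 12×8 matrix has rank 7, and its Smith normal form has invariant factors (1,1,1,1,1,1,1).

Now H_k = ker ∂_k / im ∂_{k+1}, so:

  H_0: rank C_0 − rank ∂_1 = 6 − 5 = 1, and the invariant factors of ∂_1 are all 1, so H_0 ≅ Z.
  H_1: rank ker ∂_1 − rank ∂_2 = (12 − 5) − 7 = 0, and the invariant factors of ∂_2 are all 1, so H_1 ≅ 0.
  H_2: rank ker ∂_2 − rank ∂_3 = (8 − 7) − 0 = 1, and there is no ∂_3, so H_2 ≅ Z.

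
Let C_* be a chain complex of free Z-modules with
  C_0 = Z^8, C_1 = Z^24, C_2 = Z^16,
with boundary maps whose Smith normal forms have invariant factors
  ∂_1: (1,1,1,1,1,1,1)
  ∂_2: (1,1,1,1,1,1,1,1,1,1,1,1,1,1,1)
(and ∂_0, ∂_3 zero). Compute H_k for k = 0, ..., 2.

H_0 ≅ Z,  H_1 ≅ Z^2,  H_2 ≅ Z.

H_0: b_0 = 8 − 0 − 7 = 1; torsion from ∂_1 factors > 1: none. So H_0 ≅ Z.
H_1: b_1 = 24 − 7 − 15 = 2; torsion from ∂_2 factors > 1: none. So H_1 ≅ Z^2.
H_2: b_2 = 16 − 15 − 0 = 1; torsion from ∂_3 factors > 1: none. So H_2 ≅ Z.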